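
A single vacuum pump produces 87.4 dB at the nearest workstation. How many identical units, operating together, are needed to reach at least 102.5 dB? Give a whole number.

33

Need L₁ + 10·log₁₀ N ≥ 102.5, i.e. log₁₀ N ≥ 1.51.
N ≥ 10^(15.1/10) = 32.359, so N = 33.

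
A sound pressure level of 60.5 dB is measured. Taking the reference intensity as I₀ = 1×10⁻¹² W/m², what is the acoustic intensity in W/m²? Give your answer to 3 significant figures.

I/I₀ = 10^(60.5/10) = 1.122e+06, so I = 1.122e+06 × 10⁻¹² W/m².

1.12e-06 W/m²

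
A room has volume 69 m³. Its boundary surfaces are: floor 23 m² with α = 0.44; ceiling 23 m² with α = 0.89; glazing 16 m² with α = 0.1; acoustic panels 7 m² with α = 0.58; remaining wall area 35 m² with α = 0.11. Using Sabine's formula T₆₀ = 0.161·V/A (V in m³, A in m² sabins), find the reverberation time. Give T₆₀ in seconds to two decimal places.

0.28 s

A = Σ Sᵢαᵢ = 23·0.44 + 23·0.89 + 16·0.1 + 7·0.58 + 35·0.11 = 40.10 m².
T₆₀ = 0.161 × 69 / 40.10 = 0.277 s.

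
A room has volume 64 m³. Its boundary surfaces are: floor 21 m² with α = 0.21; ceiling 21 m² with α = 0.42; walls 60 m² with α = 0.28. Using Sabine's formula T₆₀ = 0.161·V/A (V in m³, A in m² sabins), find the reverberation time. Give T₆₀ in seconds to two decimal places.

A = Σ Sᵢαᵢ = 21·0.21 + 21·0.42 + 60·0.28 = 30.03 m².
T₆₀ = 0.161 × 64 / 30.03 = 0.343 s.

0.34 s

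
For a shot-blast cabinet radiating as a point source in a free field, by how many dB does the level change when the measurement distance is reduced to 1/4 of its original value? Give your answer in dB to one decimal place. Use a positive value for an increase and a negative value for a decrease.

Point-source spreading: ΔL = −20·log₁₀(r₂/r₁).
ΔL = −20·log₁₀(0.25) = +12.04 dB.

+12.0 dB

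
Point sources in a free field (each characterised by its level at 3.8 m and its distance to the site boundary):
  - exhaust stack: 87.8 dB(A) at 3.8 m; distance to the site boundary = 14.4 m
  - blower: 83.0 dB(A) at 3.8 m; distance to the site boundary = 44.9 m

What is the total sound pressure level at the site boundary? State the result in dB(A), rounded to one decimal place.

76.4 dB(A)

Propagate each source to the receiver with L = L_ref − 20·log₁₀(r/r_ref), then add intensities.
exhaust stack: 87.8 − 20·log₁₀(14.4/3.8) = 87.8 − 11.57 = 76.23 dB(A).
blower: 83.0 − 20·log₁₀(44.9/3.8) = 83.0 − 21.45 = 61.55 dB(A).
Σ 10^(L/10) = 4.339e+07 → L_total = 10·log₁₀(4.339e+07) = 76.37 dB(A).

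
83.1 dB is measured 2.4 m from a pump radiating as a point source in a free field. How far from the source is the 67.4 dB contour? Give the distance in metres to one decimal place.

The 15.7 dB drop corresponds to a distance ratio of 10^(15.7/20) for a point source.
r₂ = 2.4·10^((83.1−67.4)/20) = 2.4·10^(15.7/20) = 14.63 m.

14.6 m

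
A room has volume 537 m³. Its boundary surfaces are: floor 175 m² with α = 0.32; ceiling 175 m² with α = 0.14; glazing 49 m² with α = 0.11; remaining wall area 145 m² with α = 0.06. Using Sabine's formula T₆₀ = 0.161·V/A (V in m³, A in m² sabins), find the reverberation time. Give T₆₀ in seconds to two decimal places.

0.91 s

Total absorption A = 175·0.32 + 175·0.14 + 49·0.11 + 145·0.06 = 94.59 m² sabins.
T₆₀ = 0.161 × 537 / 94.59 = 0.914 s.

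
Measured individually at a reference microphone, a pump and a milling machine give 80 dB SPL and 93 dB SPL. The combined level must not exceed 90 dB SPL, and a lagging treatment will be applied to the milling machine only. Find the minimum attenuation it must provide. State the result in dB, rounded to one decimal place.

3.5 dB

Everything except the milling machine sums to 10^(80/10) = 1.000e+08 in linear terms, 80.00 dB SPL.
The limit corresponds to 10^(90/10) = 1.000e+09; subtracting the fixed part leaves 9.000e+08 for the milling machine, i.e. 89.54 dB SPL.
Required insertion loss = 93 − 89.54 = 3.46 dB.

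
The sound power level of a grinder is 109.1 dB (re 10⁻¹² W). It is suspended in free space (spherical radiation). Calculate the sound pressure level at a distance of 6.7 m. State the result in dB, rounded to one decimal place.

L_p = L_w − 10·log₁₀(4π·r²) with r = 6.7 m.
4π·r² = 564.1 m², 10·log₁₀ of that is 27.514 dB.
L_p = 109.1 − 27.514 = 81.59 dB.

81.6 dB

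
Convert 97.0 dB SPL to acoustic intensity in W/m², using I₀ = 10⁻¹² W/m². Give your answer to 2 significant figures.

I = I₀·10^(L/10) = 10⁻¹² × 10^(97.0/10) = 10^(-2.300).

0.0050 W/m²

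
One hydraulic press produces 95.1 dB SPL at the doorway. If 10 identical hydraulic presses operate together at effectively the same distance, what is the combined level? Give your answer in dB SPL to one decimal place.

With 10 equal, uncorrelated contributions the intensity is 10× that of one unit, giving a rise of 10·log₁₀ 10.
L_total = 95.1 + 10·log₁₀(10) = 95.1 + 10.000 = 105.10 dB SPL.

105.1 dB SPL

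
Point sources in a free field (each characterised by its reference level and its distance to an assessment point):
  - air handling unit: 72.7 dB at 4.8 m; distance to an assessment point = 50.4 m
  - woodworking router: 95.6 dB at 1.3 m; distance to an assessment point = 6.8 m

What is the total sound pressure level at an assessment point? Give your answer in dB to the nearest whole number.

81 dB

Apply inverse-square spreading to bring every level to the receiver, then sum 10^(L/10).
air handling unit: 72.7 − 20·log₁₀(50.4/4.8) = 72.7 − 20.42 = 52.28 dB.
woodworking router: 95.6 − 20·log₁₀(6.8/1.3) = 95.6 − 14.37 = 81.23 dB.
Σ 10^(L/10) = 1.329e+08 → L_total = 10·log₁₀(1.329e+08) = 81.23 dB.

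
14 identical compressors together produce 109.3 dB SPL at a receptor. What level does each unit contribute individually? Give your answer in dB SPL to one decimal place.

97.8 dB SPL

Dividing the total intensity by 14 lowers the level by 10·log₁₀ 14 = 11.461 dB: L₁ = 109.3 − 11.461.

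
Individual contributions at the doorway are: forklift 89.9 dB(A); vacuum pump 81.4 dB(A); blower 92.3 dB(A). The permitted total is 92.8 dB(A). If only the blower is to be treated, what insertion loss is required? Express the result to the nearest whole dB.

3 dB

Everything except the blower sums to 10^(89.9/10) + 10^(81.4/10) = 1.115e+09 in linear terms, 90.47 dB(A).
To meet 92.8 dB(A) overall, the treated blower may contribute at most 10^(92.8/10) − 1.115e+09 = 7.902e+08, i.e. 88.98 dB(A).
So the blower must be reduced from 92.3 to 88.98 dB(A): IL = 3.32 dB.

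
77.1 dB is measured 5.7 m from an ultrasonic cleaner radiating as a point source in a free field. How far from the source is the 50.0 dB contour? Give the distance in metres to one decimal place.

129.1 m

The 27.1 dB drop corresponds to a distance ratio of 10^(27.1/20) for a point source.
r₂ = 5.7·10^((77.1−50.0)/20) = 5.7·10^(27.1/20) = 129.08 m.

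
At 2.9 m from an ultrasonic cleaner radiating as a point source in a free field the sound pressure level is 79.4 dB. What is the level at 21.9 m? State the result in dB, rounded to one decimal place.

For a point source, L₂ = L₁ − 20·log₁₀(r₂/r₁).
L₂ = 79.4 − 20·log₁₀(21.9/2.9) = 79.4 − 17.561 = 61.84 dB.

61.8 dB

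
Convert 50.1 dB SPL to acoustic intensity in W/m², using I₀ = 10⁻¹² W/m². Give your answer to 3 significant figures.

L = 10·log₁₀(I/I₀) ⇒ I = I₀·10^(L/10) = 10⁻¹² × 10^5.01.

1.02e-07 W/m²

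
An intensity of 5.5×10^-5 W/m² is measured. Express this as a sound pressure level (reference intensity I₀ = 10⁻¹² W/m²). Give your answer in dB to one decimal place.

L = 10·log₁₀(I/I₀) = 10·log₁₀(5.5×10^-5/10⁻¹²) = 10·log₁₀(5.5×10^7).
L = 10·(0.7404 + 7) = 77.40 dB.

77.4 dB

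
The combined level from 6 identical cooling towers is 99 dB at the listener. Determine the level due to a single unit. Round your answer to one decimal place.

For N identical incoherent sources L_total = L₁ + 10·log₁₀ N, so L₁ = 99 − 10·log₁₀(6) = 99 − 7.782.

91.2 dB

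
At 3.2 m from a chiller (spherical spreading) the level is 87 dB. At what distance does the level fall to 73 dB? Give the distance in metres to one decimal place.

16.0 m

The 14.0 dB drop corresponds to a distance ratio of 10^(14.0/20) for a point source.
r₂ = 3.2·10^((87−73)/20) = 3.2·10^(14.0/20) = 16.04 m.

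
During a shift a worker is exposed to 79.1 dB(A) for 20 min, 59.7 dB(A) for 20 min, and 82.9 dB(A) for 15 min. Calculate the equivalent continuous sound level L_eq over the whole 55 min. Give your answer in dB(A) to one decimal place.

Weight each interval's intensity by its duration and average over T = 55 min:
Σ tᵢ·10^(Lᵢ/10) = 20·10^(79.1/10) + 20·10^(59.7/10) + 15·10^(82.9/10) = 4.569e+09.
L_eq = 10·log₁₀(4.569e+09/55) = 79.19 dB(A).

79.2 dB(A)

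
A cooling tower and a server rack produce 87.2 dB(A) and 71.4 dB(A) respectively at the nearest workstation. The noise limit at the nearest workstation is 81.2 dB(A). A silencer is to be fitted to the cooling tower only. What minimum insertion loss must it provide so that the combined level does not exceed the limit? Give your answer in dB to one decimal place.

Fixed contribution from the other source: Σ 10^(L/10) = 10^(71.4/10) = 1.380e+07 (71.40 dB(A)).
The limit corresponds to 10^(81.2/10) = 1.318e+08; subtracting the fixed part leaves 1.180e+08 for the cooling tower, i.e. 80.72 dB(A).
Required insertion loss = 87.2 − 80.72 = 6.48 dB.

6.5 dB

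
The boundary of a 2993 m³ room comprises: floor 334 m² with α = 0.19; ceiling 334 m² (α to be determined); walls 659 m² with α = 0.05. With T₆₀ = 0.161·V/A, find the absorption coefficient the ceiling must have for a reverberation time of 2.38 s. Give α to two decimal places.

Required total absorption A = 0.161·2993/2.38 = 202.47 m².
Absorption from the other surfaces = 334·0.19 + 659·0.05 = 96.41 m², so the ceiling must supply 106.06 m² over 334 m².
α = 106.06/334 = 0.318.

0.32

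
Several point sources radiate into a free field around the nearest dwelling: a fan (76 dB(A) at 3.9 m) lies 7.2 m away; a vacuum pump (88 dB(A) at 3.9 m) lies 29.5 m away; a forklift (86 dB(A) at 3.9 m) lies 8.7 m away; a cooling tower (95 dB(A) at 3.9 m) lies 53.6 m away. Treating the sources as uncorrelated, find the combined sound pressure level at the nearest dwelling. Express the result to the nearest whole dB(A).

81 dB(A)

Apply inverse-square spreading to bring every level to the receiver, then sum 10^(L/10).
fan: 76 − 20·log₁₀(7.2/3.9) = 76 − 5.33 = 70.67 dB(A).
vacuum pump: 88 − 20·log₁₀(29.5/3.9) = 88 − 17.58 = 70.42 dB(A).
forklift: 86 − 20·log₁₀(8.7/3.9) = 86 − 6.97 = 79.03 dB(A).
cooling tower: 95 − 20·log₁₀(53.6/3.9) = 95 − 22.76 = 72.24 dB(A).
Σ 10^(L/10) = 1.195e+08 → L_total = 10·log₁₀(1.195e+08) = 80.77 dB(A).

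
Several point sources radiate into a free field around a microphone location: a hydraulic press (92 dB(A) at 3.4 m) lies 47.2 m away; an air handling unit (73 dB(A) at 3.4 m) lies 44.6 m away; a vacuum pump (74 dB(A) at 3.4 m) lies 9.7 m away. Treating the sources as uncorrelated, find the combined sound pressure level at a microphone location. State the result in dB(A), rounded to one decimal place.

70.6 dB(A)

Apply inverse-square spreading to bring every level to the receiver, then sum 10^(L/10).
hydraulic press: 92 − 20·log₁₀(47.2/3.4) = 92 − 22.85 = 69.15 dB(A).
air handling unit: 73 − 20·log₁₀(44.6/3.4) = 73 − 22.36 = 50.64 dB(A).
vacuum pump: 74 − 20·log₁₀(9.7/3.4) = 74 − 9.11 = 64.89 dB(A).
Σ 10^(L/10) = 1.143e+07 → L_total = 10·log₁₀(1.143e+07) = 70.58 dB(A).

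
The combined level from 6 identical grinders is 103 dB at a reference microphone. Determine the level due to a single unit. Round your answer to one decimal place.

6 equal contributions raise the level by 10·log₁₀ 6 = 7.782 dB, so each unit alone gives 103 − 7.782.

95.2 dB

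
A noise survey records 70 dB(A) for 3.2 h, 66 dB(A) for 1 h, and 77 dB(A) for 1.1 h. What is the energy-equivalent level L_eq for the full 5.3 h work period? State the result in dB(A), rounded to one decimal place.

Weight each interval's intensity by its duration and average over T = 5.3 h:
Σ tᵢ·10^(Lᵢ/10) = 3.2·10^(70/10) + 1·10^(66/10) + 1.1·10^(77/10) = 9.111e+07.
L_eq = 10·log₁₀(9.111e+07/5.3) = 72.35 dB(A).

72.4 dB(A)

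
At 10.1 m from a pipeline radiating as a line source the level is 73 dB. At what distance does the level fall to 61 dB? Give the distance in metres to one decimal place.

Line-source spreading drops the level by 10·log₁₀(r₂/r₁); inverting, r₂/r₁ = 10^(ΔL/10).
r₂ = 10.1·10^((73−61)/10) = 10.1·10^(12.0/10) = 160.07 m.

160.1 m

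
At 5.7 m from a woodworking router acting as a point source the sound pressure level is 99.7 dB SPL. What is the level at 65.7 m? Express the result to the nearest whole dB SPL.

78 dB SPL

Spherical spreading from a point source gives a 20·log₁₀(r₂/r₁) drop.
L₂ = 99.7 − 20·log₁₀(65.7/5.7) = 99.7 − 21.234 = 78.47 dB SPL.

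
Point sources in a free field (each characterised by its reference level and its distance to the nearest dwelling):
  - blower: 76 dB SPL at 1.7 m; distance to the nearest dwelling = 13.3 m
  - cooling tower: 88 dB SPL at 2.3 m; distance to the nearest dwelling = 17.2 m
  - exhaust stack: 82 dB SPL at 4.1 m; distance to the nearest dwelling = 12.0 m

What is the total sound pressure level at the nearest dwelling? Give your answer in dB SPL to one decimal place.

First find each source's level at the receiver (point-source: −20·log₁₀(r/r_ref)), then combine on an intensity basis.
blower: 76 − 20·log₁₀(13.3/1.7) = 76 − 17.87 = 58.13 dB SPL.
cooling tower: 88 − 20·log₁₀(17.2/2.3) = 88 − 17.48 = 70.52 dB SPL.
exhaust stack: 82 − 20·log₁₀(12.0/4.1) = 82 − 9.33 = 72.67 dB SPL.
Σ 10^(L/10) = 3.043e+07 → L_total = 10·log₁₀(3.043e+07) = 74.83 dB SPL.

74.8 dB SPL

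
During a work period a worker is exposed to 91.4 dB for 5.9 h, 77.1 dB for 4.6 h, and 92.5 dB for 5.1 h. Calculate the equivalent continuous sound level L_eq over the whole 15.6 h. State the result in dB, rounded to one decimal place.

The energy average is taken in the linear domain: L_eq = 10·log₁₀[(Σ tᵢ·10^(Lᵢ/10))/T], T = 15.6 h.
Σ tᵢ·10^(Lᵢ/10) = 5.9·10^(91.4/10) + 4.6·10^(77.1/10) + 5.1·10^(92.5/10) = 1.745e+10.
L_eq = 10·log₁₀(1.745e+10/15.6) = 90.49 dB.

90.5 dB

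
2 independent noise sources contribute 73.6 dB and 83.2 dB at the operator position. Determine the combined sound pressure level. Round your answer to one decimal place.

83.7 dB

Incoherent sources combine by intensity addition: L_total = 10·log₁₀(Σ 10^(L_i/10)).
Σ 10^(L/10) = 10^(73.6/10) + 10^(83.2/10) = 2.318e+08.
L_total = 10·log₁₀(2.318e+08) = 83.65 dB.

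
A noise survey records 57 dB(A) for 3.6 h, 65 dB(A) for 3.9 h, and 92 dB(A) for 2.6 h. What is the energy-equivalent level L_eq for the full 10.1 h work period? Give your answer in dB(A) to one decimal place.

86.1 dB(A)

Weight each interval's intensity by its duration and average over T = 10.1 h:
Σ tᵢ·10^(Lᵢ/10) = 3.6·10^(57/10) + 3.9·10^(65/10) + 2.6·10^(92/10) = 4.135e+09.
L_eq = 10·log₁₀(4.135e+09/10.1) = 86.12 dB(A).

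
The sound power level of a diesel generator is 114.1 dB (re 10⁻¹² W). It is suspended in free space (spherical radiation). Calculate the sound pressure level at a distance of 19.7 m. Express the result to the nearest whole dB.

77 dB

L_p = L_w − 10·log₁₀(4π·r²) with r = 19.7 m.
4π·r² = 4877 m², 10·log₁₀ of that is 36.881 dB.
L_p = 114.1 − 36.881 = 77.22 dB.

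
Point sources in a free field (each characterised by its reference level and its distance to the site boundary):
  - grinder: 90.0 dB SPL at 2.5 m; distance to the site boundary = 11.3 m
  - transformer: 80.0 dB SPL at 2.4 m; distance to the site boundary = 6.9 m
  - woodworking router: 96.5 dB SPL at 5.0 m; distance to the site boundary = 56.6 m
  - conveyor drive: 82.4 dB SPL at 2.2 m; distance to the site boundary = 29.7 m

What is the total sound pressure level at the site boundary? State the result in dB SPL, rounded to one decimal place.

79.9 dB SPL

First find each source's level at the receiver (point-source: −20·log₁₀(r/r_ref)), then combine on an intensity basis.
grinder: 90.0 − 20·log₁₀(11.3/2.5) = 90.0 − 13.10 = 76.90 dB SPL.
transformer: 80.0 − 20·log₁₀(6.9/2.4) = 80.0 − 9.17 = 70.83 dB SPL.
woodworking router: 96.5 − 20·log₁₀(56.6/5.0) = 96.5 − 21.08 = 75.42 dB SPL.
conveyor drive: 82.4 − 20·log₁₀(29.7/2.2) = 82.4 − 22.61 = 59.79 dB SPL.
Σ 10^(L/10) = 9.686e+07 → L_total = 10·log₁₀(9.686e+07) = 79.86 dB SPL.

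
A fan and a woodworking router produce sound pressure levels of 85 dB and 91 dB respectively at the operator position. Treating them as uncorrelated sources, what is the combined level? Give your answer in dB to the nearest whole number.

For uncorrelated sources the intensities add, so convert each level to linear form, sum, and take 10·log₁₀ of the total.
Σ 10^(L/10) = 10^(85/10) + 10^(91/10) = 1.575e+09.
L_total = 10·log₁₀(1.575e+09) = 91.97 dB.

92 dB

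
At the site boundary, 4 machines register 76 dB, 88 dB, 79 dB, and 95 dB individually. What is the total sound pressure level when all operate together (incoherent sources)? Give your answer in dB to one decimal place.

95.9 dB

For uncorrelated sources the intensities add, so convert each level to linear form, sum, and take 10·log₁₀ of the total.
Σ 10^(L/10) = 10^(76/10) + 10^(88/10) + 10^(79/10) + 10^(95/10) = 3.912e+09.
L_total = 10·log₁₀(3.912e+09) = 95.92 dB.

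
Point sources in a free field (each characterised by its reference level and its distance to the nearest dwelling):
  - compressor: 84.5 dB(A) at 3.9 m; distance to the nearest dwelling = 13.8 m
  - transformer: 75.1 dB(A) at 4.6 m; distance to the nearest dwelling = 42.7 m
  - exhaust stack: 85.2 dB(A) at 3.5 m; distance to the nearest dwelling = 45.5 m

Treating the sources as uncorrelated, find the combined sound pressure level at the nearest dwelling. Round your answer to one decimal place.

74.0 dB(A)

First find each source's level at the receiver (point-source: −20·log₁₀(r/r_ref)), then combine on an intensity basis.
compressor: 84.5 − 20·log₁₀(13.8/3.9) = 84.5 − 10.98 = 73.52 dB(A).
transformer: 75.1 − 20·log₁₀(42.7/4.6) = 75.1 − 19.35 = 55.75 dB(A).
exhaust stack: 85.2 − 20·log₁₀(45.5/3.5) = 85.2 − 22.28 = 62.92 dB(A).
Σ 10^(L/10) = 2.484e+07 → L_total = 10·log₁₀(2.484e+07) = 73.95 dB(A).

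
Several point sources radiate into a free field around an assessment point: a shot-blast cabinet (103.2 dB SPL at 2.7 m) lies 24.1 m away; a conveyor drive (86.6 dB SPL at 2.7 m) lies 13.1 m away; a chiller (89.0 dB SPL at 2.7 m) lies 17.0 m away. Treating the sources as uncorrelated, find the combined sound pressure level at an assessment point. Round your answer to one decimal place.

Propagate each source to the receiver with L = L_ref − 20·log₁₀(r/r_ref), then add intensities.
shot-blast cabinet: 103.2 − 20·log₁₀(24.1/2.7) = 103.2 − 19.01 = 84.19 dB SPL.
conveyor drive: 86.6 − 20·log₁₀(13.1/2.7) = 86.6 − 13.72 = 72.88 dB SPL.
chiller: 89.0 − 20·log₁₀(17.0/2.7) = 89.0 − 15.98 = 73.02 dB SPL.
Σ 10^(L/10) = 3.017e+08 → L_total = 10·log₁₀(3.017e+08) = 84.80 dB SPL.

84.8 dB SPL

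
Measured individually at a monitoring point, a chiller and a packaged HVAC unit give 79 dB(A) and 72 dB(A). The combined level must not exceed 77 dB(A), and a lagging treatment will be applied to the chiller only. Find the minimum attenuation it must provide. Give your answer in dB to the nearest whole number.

4 dB

The untreated sources together contribute 10^(72/10) = 1.585e+07, i.e. 72.00 dB(A).
To meet 77 dB(A) overall, the treated chiller may contribute at most 10^(77/10) − 1.585e+07 = 3.427e+07, i.e. 75.35 dB(A).
Required insertion loss = 79 − 75.35 = 3.65 dB.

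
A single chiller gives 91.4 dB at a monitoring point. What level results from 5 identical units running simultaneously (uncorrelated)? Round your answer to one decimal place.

N identical incoherent sources raise the level by 10·log₁₀ N.
L_total = 91.4 + 10·log₁₀(5) = 91.4 + 6.990 = 98.39 dB.

98.4 dB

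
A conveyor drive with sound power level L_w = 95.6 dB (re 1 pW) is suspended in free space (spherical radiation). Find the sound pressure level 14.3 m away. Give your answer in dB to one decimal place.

61.5 dB

L_p = L_w − 10·log₁₀(4π·r²) with r = 14.3 m.
4π·r² = 2570 m², 10·log₁₀ of that is 34.099 dB.
L_p = 95.6 − 34.099 = 61.50 dB.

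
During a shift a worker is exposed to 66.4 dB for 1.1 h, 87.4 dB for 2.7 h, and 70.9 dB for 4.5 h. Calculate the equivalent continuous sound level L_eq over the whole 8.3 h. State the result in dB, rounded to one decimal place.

82.7 dB

Weight each interval's intensity by its duration and average over T = 8.3 h:
Σ tᵢ·10^(Lᵢ/10) = 1.1·10^(66.4/10) + 2.7·10^(87.4/10) + 4.5·10^(70.9/10) = 1.544e+09.
L_eq = 10·log₁₀(1.544e+09/8.3) = 82.70 dB.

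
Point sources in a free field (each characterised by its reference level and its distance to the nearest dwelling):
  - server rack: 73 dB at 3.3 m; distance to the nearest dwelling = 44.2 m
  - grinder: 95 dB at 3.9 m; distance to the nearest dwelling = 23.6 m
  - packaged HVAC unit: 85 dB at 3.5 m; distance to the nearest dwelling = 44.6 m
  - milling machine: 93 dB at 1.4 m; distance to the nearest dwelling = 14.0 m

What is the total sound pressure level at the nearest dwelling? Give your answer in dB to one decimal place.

80.3 dB

Apply inverse-square spreading to bring every level to the receiver, then sum 10^(L/10).
server rack: 73 − 20·log₁₀(44.2/3.3) = 73 − 22.54 = 50.46 dB.
grinder: 95 − 20·log₁₀(23.6/3.9) = 95 − 15.64 = 79.36 dB.
packaged HVAC unit: 85 − 20·log₁₀(44.6/3.5) = 85 − 22.11 = 62.89 dB.
milling machine: 93 − 20·log₁₀(14.0/1.4) = 93 − 20.00 = 73.00 dB.
Σ 10^(L/10) = 1.084e+08 → L_total = 10·log₁₀(1.084e+08) = 80.35 dB.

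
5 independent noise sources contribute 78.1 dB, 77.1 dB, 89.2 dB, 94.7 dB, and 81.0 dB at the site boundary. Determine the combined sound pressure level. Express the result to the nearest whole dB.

96 dB

Incoherent sources combine by intensity addition: L_total = 10·log₁₀(Σ 10^(L_i/10)).
Σ 10^(L/10) = 10^(78.1/10) + 10^(77.1/10) + 10^(89.2/10) + 10^(94.7/10) + 10^(81.0/10) = 4.025e+09.
L_total = 10·log₁₀(4.025e+09) = 96.05 dB.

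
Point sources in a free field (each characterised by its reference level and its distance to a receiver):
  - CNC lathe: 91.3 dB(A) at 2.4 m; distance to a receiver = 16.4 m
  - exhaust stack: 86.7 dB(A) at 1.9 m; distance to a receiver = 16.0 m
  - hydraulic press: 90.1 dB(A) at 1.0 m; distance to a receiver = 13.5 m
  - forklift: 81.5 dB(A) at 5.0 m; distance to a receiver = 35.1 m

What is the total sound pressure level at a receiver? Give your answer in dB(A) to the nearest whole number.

Propagate each source to the receiver with L = L_ref − 20·log₁₀(r/r_ref), then add intensities.
CNC lathe: 91.3 − 20·log₁₀(16.4/2.4) = 91.3 − 16.69 = 74.61 dB(A).
exhaust stack: 86.7 − 20·log₁₀(16.0/1.9) = 86.7 − 18.51 = 68.19 dB(A).
hydraulic press: 90.1 − 20·log₁₀(13.5/1.0) = 90.1 − 22.61 = 67.49 dB(A).
forklift: 81.5 − 20·log₁₀(35.1/5.0) = 81.5 − 16.93 = 64.57 dB(A).
Σ 10^(L/10) = 4.397e+07 → L_total = 10·log₁₀(4.397e+07) = 76.43 dB(A).

76 dB(A)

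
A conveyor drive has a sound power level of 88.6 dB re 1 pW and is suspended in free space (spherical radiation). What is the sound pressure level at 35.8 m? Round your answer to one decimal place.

46.5 dB

Free-field spherical radiation: L_p = L_w − 10·log₁₀(4π·r²), r = 35.8 m.
4π·r² = 1.611e+04 m², 10·log₁₀ of that is 42.070 dB.
L_p = 88.6 − 42.070 = 46.53 dB.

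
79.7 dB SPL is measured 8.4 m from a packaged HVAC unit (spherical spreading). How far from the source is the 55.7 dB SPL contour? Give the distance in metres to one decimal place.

133.1 m

For a point source L₁ − L₂ = 20·log₁₀(r₂/r₁), so r₂ = r₁·10^((L₁−L₂)/20).
r₂ = 8.4·10^((79.7−55.7)/20) = 8.4·10^(24.0/20) = 133.13 m.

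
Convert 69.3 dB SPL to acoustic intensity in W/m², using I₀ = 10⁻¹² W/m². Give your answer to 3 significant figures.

8.51e-06 W/m²

I/I₀ = 10^(69.3/10) = 8.511e+06, so I = 8.511e+06 × 10⁻¹² W/m².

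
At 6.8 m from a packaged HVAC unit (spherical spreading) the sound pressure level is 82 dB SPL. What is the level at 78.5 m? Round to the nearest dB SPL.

61 dB SPL

For a point source, L₂ = L₁ − 20·log₁₀(r₂/r₁).
L₂ = 82 − 20·log₁₀(78.5/6.8) = 82 − 21.247 = 60.75 dB SPL.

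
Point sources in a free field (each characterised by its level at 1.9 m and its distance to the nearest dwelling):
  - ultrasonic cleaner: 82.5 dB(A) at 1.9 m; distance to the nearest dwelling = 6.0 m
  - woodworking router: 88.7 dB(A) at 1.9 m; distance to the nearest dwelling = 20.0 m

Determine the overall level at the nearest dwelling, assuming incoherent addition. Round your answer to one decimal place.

Apply inverse-square spreading to bring every level to the receiver, then sum 10^(L/10).
ultrasonic cleaner: 82.5 − 20·log₁₀(6.0/1.9) = 82.5 − 9.99 = 72.51 dB(A).
woodworking router: 88.7 − 20·log₁₀(20.0/1.9) = 88.7 − 20.45 = 68.25 dB(A).
Σ 10^(L/10) = 2.452e+07 → L_total = 10·log₁₀(2.452e+07) = 73.90 dB(A).

73.9 dB(A)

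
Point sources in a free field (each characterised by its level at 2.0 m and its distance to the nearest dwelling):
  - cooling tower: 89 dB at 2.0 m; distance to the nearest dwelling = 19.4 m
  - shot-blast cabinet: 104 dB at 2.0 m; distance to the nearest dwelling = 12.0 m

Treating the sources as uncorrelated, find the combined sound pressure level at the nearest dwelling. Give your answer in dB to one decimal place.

88.5 dB

Propagate each source to the receiver with L = L_ref − 20·log₁₀(r/r_ref), then add intensities.
cooling tower: 89 − 20·log₁₀(19.4/2.0) = 89 − 19.74 = 69.26 dB.
shot-blast cabinet: 104 − 20·log₁₀(12.0/2.0) = 104 − 15.56 = 88.44 dB.
Σ 10^(L/10) = 7.062e+08 → L_total = 10·log₁₀(7.062e+08) = 88.49 dB.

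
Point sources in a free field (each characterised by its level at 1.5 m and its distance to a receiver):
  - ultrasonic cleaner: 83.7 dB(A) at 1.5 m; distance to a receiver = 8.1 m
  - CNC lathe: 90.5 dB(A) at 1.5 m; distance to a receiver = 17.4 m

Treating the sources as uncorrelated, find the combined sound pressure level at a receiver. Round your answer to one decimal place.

Apply inverse-square spreading to bring every level to the receiver, then sum 10^(L/10).
ultrasonic cleaner: 83.7 − 20·log₁₀(8.1/1.5) = 83.7 − 14.65 = 69.05 dB(A).
CNC lathe: 90.5 − 20·log₁₀(17.4/1.5) = 90.5 − 21.29 = 69.21 dB(A).
Σ 10^(L/10) = 1.638e+07 → L_total = 10·log₁₀(1.638e+07) = 72.14 dB(A).

72.1 dB(A)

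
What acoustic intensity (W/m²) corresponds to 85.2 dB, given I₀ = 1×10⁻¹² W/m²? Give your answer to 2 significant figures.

0.00033 W/m²

L = 10·log₁₀(I/I₀) ⇒ I = I₀·10^(L/10) = 10⁻¹² × 10^8.52.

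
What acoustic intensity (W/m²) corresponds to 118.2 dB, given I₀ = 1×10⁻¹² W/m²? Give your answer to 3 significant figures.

I = I₀·10^(L/10) = 10⁻¹² × 10^(118.2/10) = 10^(-0.180).

0.661 W/m²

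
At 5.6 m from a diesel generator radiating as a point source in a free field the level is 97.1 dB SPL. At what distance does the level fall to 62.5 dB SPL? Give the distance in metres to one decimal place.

Point-source spreading drops the level by 20·log₁₀(r₂/r₁); inverting, r₂/r₁ = 10^(ΔL/20).
r₂ = 5.6·10^((97.1−62.5)/20) = 5.6·10^(34.6/20) = 300.74 m.

300.7 m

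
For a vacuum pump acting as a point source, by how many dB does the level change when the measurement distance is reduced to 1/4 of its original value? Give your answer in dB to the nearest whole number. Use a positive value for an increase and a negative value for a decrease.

+12 dB

With spherical spreading the level changes by −20·log₁₀(r₂/r₁).
ΔL = −20·log₁₀(0.25) = +12.04 dB.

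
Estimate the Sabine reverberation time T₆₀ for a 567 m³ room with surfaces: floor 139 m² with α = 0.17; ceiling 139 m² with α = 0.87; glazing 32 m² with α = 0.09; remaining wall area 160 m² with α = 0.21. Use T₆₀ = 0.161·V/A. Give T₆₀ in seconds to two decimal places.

0.50 s

A = Σ Sᵢαᵢ = 139·0.17 + 139·0.87 + 32·0.09 + 160·0.21 = 181.04 m².
T₆₀ = 0.161·V/A = 0.161·567/181.04 = 0.504 s.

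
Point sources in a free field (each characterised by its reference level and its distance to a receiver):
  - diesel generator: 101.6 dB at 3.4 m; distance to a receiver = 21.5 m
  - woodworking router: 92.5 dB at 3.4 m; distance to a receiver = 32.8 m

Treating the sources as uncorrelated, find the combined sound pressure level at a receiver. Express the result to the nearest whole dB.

86 dB

Apply inverse-square spreading to bring every level to the receiver, then sum 10^(L/10).
diesel generator: 101.6 − 20·log₁₀(21.5/3.4) = 101.6 − 16.02 = 85.58 dB.
woodworking router: 92.5 − 20·log₁₀(32.8/3.4) = 92.5 − 19.69 = 72.81 dB.
Σ 10^(L/10) = 3.806e+08 → L_total = 10·log₁₀(3.806e+08) = 85.80 dB.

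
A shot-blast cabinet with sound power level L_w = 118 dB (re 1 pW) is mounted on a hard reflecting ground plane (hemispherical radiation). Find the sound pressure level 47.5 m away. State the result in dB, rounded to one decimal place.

Free-field hemispherical radiation: L_p = L_w − 10·log₁₀(2π·r²), r = 47.5 m.
2π·r² = 1.418e+04 m², 10·log₁₀ of that is 41.516 dB.
L_p = 118 − 41.516 = 76.48 dB.

76.5 dB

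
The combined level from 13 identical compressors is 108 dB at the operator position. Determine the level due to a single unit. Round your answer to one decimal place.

96.9 dB

13 equal contributions raise the level by 10·log₁₀ 13 = 11.139 dB, so each unit alone gives 108 − 11.139.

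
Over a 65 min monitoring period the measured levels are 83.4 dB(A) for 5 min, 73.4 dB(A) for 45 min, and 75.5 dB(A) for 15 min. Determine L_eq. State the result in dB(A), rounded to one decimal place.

The energy average is taken in the linear domain: L_eq = 10·log₁₀[(Σ tᵢ·10^(Lᵢ/10))/T], T = 65 min.
Σ tᵢ·10^(Lᵢ/10) = 5·10^(83.4/10) + 45·10^(73.4/10) + 15·10^(75.5/10) = 2.611e+09.
L_eq = 10·log₁₀(2.611e+09/65) = 76.04 dB(A).

76.0 dB(A)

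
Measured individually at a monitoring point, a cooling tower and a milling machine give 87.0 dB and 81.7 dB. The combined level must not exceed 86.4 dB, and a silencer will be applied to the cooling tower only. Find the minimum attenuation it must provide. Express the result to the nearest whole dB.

Everything except the cooling tower sums to 10^(81.7/10) = 1.479e+08 in linear terms, 81.70 dB.
The limit corresponds to 10^(86.4/10) = 4.365e+08; subtracting the fixed part leaves 2.886e+08 for the cooling tower, i.e. 84.60 dB.
So the cooling tower must be reduced from 87.0 to 84.60 dB: IL = 2.40 dB.

2 dB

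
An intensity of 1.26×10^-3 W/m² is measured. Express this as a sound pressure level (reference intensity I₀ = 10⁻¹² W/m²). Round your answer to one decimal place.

91.0 dB

Dividing by I₀ shifts the exponent by 12: I/I₀ = 1.26×10^9.
L = 10·(0.1004 + 9) = 91.00 dB.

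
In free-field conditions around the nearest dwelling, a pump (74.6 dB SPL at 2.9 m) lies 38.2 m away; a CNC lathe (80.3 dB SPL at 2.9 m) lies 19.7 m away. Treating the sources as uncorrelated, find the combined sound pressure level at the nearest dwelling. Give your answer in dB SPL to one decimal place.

64.0 dB SPL

Propagate each source to the receiver with L = L_ref − 20·log₁₀(r/r_ref), then add intensities.
pump: 74.6 − 20·log₁₀(38.2/2.9) = 74.6 − 22.39 = 52.21 dB SPL.
CNC lathe: 80.3 − 20·log₁₀(19.7/2.9) = 80.3 − 16.64 = 63.66 dB SPL.
Σ 10^(L/10) = 2.488e+06 → L_total = 10·log₁₀(2.488e+06) = 63.96 dB SPL.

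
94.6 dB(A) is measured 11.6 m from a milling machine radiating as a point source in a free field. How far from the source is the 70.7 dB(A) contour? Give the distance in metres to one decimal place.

Point-source spreading drops the level by 20·log₁₀(r₂/r₁); inverting, r₂/r₁ = 10^(ΔL/20).
r₂ = 11.6·10^((94.6−70.7)/20) = 11.6·10^(23.9/20) = 181.74 m.

181.7 m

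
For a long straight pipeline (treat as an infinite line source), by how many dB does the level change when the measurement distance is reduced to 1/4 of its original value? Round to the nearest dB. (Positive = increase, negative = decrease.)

+6 dB

A line source loses 3 dB per doubling of distance; generally ΔL = −10·log₁₀(r₂/r₁).
ΔL = −10·log₁₀(0.25) = +6.02 dB.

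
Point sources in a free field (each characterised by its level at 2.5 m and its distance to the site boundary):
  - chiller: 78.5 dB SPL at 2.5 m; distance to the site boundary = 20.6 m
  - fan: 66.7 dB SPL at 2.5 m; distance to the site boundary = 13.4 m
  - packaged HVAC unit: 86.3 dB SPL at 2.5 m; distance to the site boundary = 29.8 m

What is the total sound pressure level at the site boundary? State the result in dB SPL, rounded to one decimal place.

66.2 dB SPL

First find each source's level at the receiver (point-source: −20·log₁₀(r/r_ref)), then combine on an intensity basis.
chiller: 78.5 − 20·log₁₀(20.6/2.5) = 78.5 − 18.32 = 60.18 dB SPL.
fan: 66.7 − 20·log₁₀(13.4/2.5) = 66.7 − 14.58 = 52.12 dB SPL.
packaged HVAC unit: 86.3 − 20·log₁₀(29.8/2.5) = 86.3 − 21.53 = 64.77 dB SPL.
Σ 10^(L/10) = 4.208e+06 → L_total = 10·log₁₀(4.208e+06) = 66.24 dB SPL.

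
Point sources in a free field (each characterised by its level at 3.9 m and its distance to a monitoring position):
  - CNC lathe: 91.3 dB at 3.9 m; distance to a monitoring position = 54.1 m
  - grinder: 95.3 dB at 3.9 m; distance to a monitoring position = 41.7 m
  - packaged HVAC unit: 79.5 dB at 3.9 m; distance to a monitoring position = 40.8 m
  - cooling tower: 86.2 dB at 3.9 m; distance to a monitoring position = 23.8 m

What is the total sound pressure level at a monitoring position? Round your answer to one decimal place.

Apply inverse-square spreading to bring every level to the receiver, then sum 10^(L/10).
CNC lathe: 91.3 − 20·log₁₀(54.1/3.9) = 91.3 − 22.84 = 68.46 dB.
grinder: 95.3 − 20·log₁₀(41.7/3.9) = 95.3 − 20.58 = 74.72 dB.
packaged HVAC unit: 79.5 − 20·log₁₀(40.8/3.9) = 79.5 − 20.39 = 59.11 dB.
cooling tower: 86.2 − 20·log₁₀(23.8/3.9) = 86.2 − 15.71 = 70.49 dB.
Σ 10^(L/10) = 4.866e+07 → L_total = 10·log₁₀(4.866e+07) = 76.87 dB.

76.9 dB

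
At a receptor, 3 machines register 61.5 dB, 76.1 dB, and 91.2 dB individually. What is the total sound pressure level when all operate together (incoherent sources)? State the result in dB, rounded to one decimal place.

91.3 dB

For uncorrelated sources the intensities add, so convert each level to linear form, sum, and take 10·log₁₀ of the total.
Σ 10^(L/10) = 10^(61.5/10) + 10^(76.1/10) + 10^(91.2/10) = 1.360e+09.
L_total = 10·log₁₀(1.360e+09) = 91.34 dB.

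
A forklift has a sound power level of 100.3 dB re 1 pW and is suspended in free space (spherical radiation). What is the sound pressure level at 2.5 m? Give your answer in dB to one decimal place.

Free-field spherical radiation: L_p = L_w − 10·log₁₀(4π·r²), r = 2.5 m.
4π·r² = 78.54 m², 10·log₁₀ of that is 18.951 dB.
L_p = 100.3 − 18.951 = 81.35 dB.

81.3 dB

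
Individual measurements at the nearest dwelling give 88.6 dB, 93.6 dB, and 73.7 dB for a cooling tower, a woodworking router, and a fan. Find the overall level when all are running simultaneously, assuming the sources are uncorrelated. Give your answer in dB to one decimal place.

Incoherent sources combine by intensity addition: L_total = 10·log₁₀(Σ 10^(L_i/10)).
Σ 10^(L/10) = 10^(88.6/10) + 10^(93.6/10) + 10^(73.7/10) = 3.039e+09.
L_total = 10·log₁₀(3.039e+09) = 94.83 dB.

94.8 dB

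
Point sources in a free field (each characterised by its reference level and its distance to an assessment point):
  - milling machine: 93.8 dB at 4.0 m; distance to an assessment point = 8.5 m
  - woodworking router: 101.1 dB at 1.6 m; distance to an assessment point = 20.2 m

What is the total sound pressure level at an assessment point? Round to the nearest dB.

88 dB

First find each source's level at the receiver (point-source: −20·log₁₀(r/r_ref)), then combine on an intensity basis.
milling machine: 93.8 − 20·log₁₀(8.5/4.0) = 93.8 − 6.55 = 87.25 dB.
woodworking router: 101.1 − 20·log₁₀(20.2/1.6) = 101.1 − 22.02 = 79.08 dB.
Σ 10^(L/10) = 6.121e+08 → L_total = 10·log₁₀(6.121e+08) = 87.87 dB.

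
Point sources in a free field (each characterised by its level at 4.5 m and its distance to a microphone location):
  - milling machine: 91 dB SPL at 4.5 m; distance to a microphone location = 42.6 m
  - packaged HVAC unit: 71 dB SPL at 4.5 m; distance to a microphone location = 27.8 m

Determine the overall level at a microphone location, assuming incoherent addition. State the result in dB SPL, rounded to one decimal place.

71.6 dB SPL

First find each source's level at the receiver (point-source: −20·log₁₀(r/r_ref)), then combine on an intensity basis.
milling machine: 91 − 20·log₁₀(42.6/4.5) = 91 − 19.52 = 71.48 dB SPL.
packaged HVAC unit: 71 − 20·log₁₀(27.8/4.5) = 71 − 15.82 = 55.18 dB SPL.
Σ 10^(L/10) = 1.438e+07 → L_total = 10·log₁₀(1.438e+07) = 71.58 dB SPL.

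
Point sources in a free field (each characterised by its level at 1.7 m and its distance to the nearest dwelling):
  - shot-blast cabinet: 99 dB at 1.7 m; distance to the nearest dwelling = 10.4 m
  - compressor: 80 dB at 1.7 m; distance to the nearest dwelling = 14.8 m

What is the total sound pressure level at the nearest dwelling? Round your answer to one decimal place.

83.3 dB

Propagate each source to the receiver with L = L_ref − 20·log₁₀(r/r_ref), then add intensities.
shot-blast cabinet: 99 − 20·log₁₀(10.4/1.7) = 99 − 15.73 = 83.27 dB.
compressor: 80 − 20·log₁₀(14.8/1.7) = 80 − 18.80 = 61.20 dB.
Σ 10^(L/10) = 2.136e+08 → L_total = 10·log₁₀(2.136e+08) = 83.30 dB.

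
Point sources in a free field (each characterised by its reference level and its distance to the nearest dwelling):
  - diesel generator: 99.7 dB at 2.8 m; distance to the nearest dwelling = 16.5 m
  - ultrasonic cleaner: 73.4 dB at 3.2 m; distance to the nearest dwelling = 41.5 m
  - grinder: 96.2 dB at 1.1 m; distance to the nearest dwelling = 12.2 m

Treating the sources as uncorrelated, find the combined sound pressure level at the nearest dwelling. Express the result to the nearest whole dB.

85 dB

Propagate each source to the receiver with L = L_ref − 20·log₁₀(r/r_ref), then add intensities.
diesel generator: 99.7 − 20·log₁₀(16.5/2.8) = 99.7 − 15.41 = 84.29 dB.
ultrasonic cleaner: 73.4 − 20·log₁₀(41.5/3.2) = 73.4 − 22.26 = 51.14 dB.
grinder: 96.2 − 20·log₁₀(12.2/1.1) = 96.2 − 20.90 = 75.30 dB.
Σ 10^(L/10) = 3.028e+08 → L_total = 10·log₁₀(3.028e+08) = 84.81 dB.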